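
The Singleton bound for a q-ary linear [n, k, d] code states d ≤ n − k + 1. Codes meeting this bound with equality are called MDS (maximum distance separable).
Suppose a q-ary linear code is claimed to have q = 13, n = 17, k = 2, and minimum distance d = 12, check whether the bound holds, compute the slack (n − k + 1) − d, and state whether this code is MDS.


Singleton RHS = n − k + 1 = 16, slack = 4, bound satisfied, not MDS.

Singleton bound: d ≤ n − k + 1.
Here n = 17, k = 2, so n − k + 1 = 16.
Given d = 12, check d ≤ 16: YES.
Slack = (n − k + 1) − d = 4.
The code is NOT MDS (slack = 4 > 0).
Description: the claimed parameters are [17, 2, 12]_13; such a code would be non-MDS.


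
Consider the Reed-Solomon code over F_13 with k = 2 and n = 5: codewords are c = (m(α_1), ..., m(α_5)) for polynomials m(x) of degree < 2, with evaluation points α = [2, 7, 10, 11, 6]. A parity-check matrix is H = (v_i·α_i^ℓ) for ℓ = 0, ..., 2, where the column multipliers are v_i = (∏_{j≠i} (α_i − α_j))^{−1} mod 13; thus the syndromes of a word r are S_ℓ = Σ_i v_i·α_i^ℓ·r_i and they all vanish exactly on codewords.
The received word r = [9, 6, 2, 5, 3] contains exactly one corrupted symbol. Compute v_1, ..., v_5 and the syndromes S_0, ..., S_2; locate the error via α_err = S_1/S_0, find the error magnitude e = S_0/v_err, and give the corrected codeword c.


S = (7, 1, 2), error at position 1, error magnitude e = 5, c = [4, 6, 2, 5, 3].

Step 1: column multipliers v_i = (∏_{j≠i}(α_i − α_j))^{−1} mod 13.
  i = 1 (α = 2): (2−7)(2−10)(2−11)(2−6) = (−5)·(−8)·(−9)·(−4) = 1440 ≡ 10, so v_1 = 10^{−1} = 4 (mod 13).
  i = 2 (α = 7): (7−2)(7−10)(7−11)(7−6) = 5·(−3)·(−4)·1 = 60 ≡ 8, so v_2 = 8^{−1} = 5 (mod 13).
  i = 3 (α = 10): (10−2)(10−7)(10−11)(10−6) = 8·3·(−1)·4 = −96 ≡ 8, so v_3 = 8^{−1} = 5 (mod 13).
  i = 4 (α = 11): (11−2)(11−7)(11−10)(11−6) = 9·4·1·5 = 180 ≡ 11, so v_4 = 11^{−1} = 6 (mod 13).
  i = 5 (α = 6): (6−2)(6−7)(6−10)(6−11) = 4·(−1)·(−4)·(−5) = −80 ≡ 11, so v_5 = 11^{−1} = 6 (mod 13).
  v = [4, 5, 5, 6, 6].
Step 2: syndromes of r = [9, 6, 2, 5, 3] (all sums mod 13).
  S_0 = Σ v_i r_i = 4·9 + 5·6 + 5·2 + 6·5 + 6·3 = 124 ≡ 7.
  S_1 = Σ v_i α_i r_i = 4·2·9 + 5·7·6 + 5·10·2 + 6·11·5 + 6·6·3 = 820 ≡ 1.
  α_i^2 mod 13 = [4, 10, 9, 4, 10].
  S_2 = Σ v_i α_i^2 r_i = 4·4·9 + 5·10·6 + 5·9·2 + 6·4·5 + 6·10·3 = 834 ≡ 2.
  S = (7, 1, 2) ≠ 0, so r is not a codeword (an error is present).
Step 3: locate the error. For a single error e at position i, S_ℓ = v_i·e·α_i^ℓ, so α_err = S_1/S_0.
  S_0^{−1} = 7^{−1} = 2 (mod 13), so α_err = 1·2 = 2 ≡ 2 = α_1. Error position i = 1.
  Consistency check: S_2/S_1 = 2·1 = 2 ≡ 2 = α_err ✓ (single-error assumption holds).
Step 4: error magnitude e = S_0/v_1 = S_0·∏_{j≠1}(α_1 − α_j) = 7·10 = 70 ≡ 5 (mod 13).
Step 5: correct position 1: c_1 = r_1 − e = 9 − 5 ≡ 4 (mod 13). Hence c = [4, 6, 2, 5, 3].
  Check: interpolating c through the α_i gives m(x) = 11 + 3·x (degree < 2) with m(α_i) = c_i for every i, so c is indeed a codeword.


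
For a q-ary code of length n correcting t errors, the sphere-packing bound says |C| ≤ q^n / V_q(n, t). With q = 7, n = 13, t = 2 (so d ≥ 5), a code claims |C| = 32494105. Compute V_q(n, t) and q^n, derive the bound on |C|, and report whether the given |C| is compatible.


V_q(n, t) = 2887, q^n = 96889010407, Hamming bound = 33560446, |C| = 32494105 ≤ bound (satisfied).

Step 1: Compute V_q(n, t) = Σ_{j=0}^2 C(n, j) (q−1)^j.
  j = 0: C(13,0)·(6)^0 = 1·1 = 1.
  j = 1: C(13,1)·(6)^1 = 13·6 = 78.
  j = 2: C(13,2)·(6)^2 = 78·36 = 2808.
  V_q(n, t) = 1 + 78 + 2808 = 2887.
Step 2: q^n = 7^13 = 96889010407.
Step 3: Hamming bound ⌊q^n / V_q(n,t)⌋ = ⌊96889010407/2887⌋ = 33560446.
Step 4: Compare |C| = 32494105 to 33560446: satisfied.
The claimed |C| lies below the Hamming bound.


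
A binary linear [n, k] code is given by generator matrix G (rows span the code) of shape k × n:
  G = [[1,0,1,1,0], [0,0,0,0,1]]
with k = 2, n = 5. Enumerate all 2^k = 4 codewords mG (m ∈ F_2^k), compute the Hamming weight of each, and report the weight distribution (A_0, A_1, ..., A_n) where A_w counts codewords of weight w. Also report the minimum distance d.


Weight distribution: A_0 = 1, A_1 = 1, A_3 = 1, A_4 = 1. Minimum distance d = 1.

Enumerate all 2^2 = 4 messages m ∈ F_2^2.
For each, compute codeword c = mG in F_2^5, then tally its weight.
  m = 00 → c = 00000, weight = 0.
  m = 10 → c = 10110, weight = 3.
  m = 01 → c = 00001, weight = 1.
  m = 11 → c = 10111, weight = 4.
Tally weights:
  weight 0: 1 codewords.
  weight 1: 1 codewords.
  weight 3: 1 codewords.
  weight 4: 1 codewords.
Minimum distance d = smallest w > 0 with A_w > 0 = 1.
Sanity: Σ A_w = 4 = 2^2 = 4 ✓.


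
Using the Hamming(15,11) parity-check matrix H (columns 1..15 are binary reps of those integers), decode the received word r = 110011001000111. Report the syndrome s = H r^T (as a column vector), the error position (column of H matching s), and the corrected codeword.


s = (0, 1, 0, 1)^T, error position = 5, corrected codeword c = 110001001000111

Compute s = H r^T mod 2 one row at a time:
  s_1 = 0 + 1 + 0 + 0 + 0 + 1 + 1 + 1 = 4 ≡ 0 (mod 2).
  s_2 = 0 + 1 + 1 + 0 + 0 + 1 + 1 + 1 = 5 ≡ 1 (mod 2).
  s_3 = 1 + 0 + 1 + 0 + 0 + 0 + 1 + 1 = 4 ≡ 0 (mod 2).
  s_4 = 1 + 0 + 1 + 0 + 1 + 0 + 1 + 1 = 5 ≡ 1 (mod 2).
s = (0, 1, 0, 1)^T — this equals column 5 of H (binary 0101), so error is at position 5.
Correct: flip bit 5 of r = 110011001000111 to get c = 110001001000111.


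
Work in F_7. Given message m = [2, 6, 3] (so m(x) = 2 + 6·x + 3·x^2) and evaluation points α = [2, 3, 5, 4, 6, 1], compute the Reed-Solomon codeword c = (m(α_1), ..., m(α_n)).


c = [5, 5, 2, 4, 6, 4]

Message polynomial: m(x) = 2 + 6·x + 3·x^2 (mod 7).
For each evaluation point α_i, compute m(α_i) mod 7:
  α_1 = 2: Horner steps 3 → 5 → 5, so m(2) = 5.
  α_2 = 3: Horner steps 3 → 1 → 5, so m(3) = 5.
  α_3 = 5: Horner steps 3 → 0 → 2, so m(5) = 2.
  α_4 = 4: Horner steps 3 → 4 → 4, so m(4) = 4.
  α_5 = 6: Horner steps 3 → 3 → 6, so m(6) = 6.
  α_6 = 1: Horner steps 3 → 2 → 4, so m(1) = 4.
Codeword c = [5, 5, 2, 4, 6, 4] ∈ F_7^6.


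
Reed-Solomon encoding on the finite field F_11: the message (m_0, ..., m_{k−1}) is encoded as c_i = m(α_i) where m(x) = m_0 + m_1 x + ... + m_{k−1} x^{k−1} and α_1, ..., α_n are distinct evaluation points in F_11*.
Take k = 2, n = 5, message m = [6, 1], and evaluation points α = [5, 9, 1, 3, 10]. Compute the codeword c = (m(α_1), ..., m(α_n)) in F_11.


c = [0, 4, 7, 9, 5]

Message polynomial: m(x) = 6 + 1·x (mod 11).
For each evaluation point α_i, compute m(α_i) mod 11:
  α_1 = 5: Horner steps 1 → 0, so m(5) = 0.
  α_2 = 9: Horner steps 1 → 4, so m(9) = 4.
  α_3 = 1: Horner steps 1 → 7, so m(1) = 7.
  α_4 = 3: Horner steps 1 → 9, so m(3) = 9.
  α_5 = 10: Horner steps 1 → 5, so m(10) = 5.
Codeword c = [0, 4, 7, 9, 5] ∈ F_11^5.


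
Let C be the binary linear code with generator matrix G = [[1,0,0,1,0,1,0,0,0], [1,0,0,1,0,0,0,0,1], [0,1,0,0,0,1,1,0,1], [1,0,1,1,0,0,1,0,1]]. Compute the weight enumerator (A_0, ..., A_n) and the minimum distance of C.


Weight distribution: A_0 = 1, A_2 = 4, A_3 = 2, A_4 = 3, A_5 = 6. Minimum distance d = 2.

Enumerate all 2^4 = 16 messages m ∈ F_2^4.
For each, compute codeword c = mG in F_2^9, then tally its weight.
  m = 0000 → c = 000000000, weight = 0.
  m = 1000 → c = 100101000, weight = 3.
  m = 0100 → c = 100100001, weight = 3.
  m = 1100 → c = 000001001, weight = 2.
  m = 0010 → c = 010001101, weight = 4.
  m = 1010 → c = 110100101, weight = 5.
  m = 0110 → c = 110101100, weight = 5.
  m = 1110 → c = 010000100, weight = 2.
  m = 0001 → c = 101100101, weight = 5.
  m = 1001 → c = 001001101, weight = 4.
  m = 0101 → c = 001000100, weight = 2.
  m = 1101 → c = 101101100, weight = 5.
  m = 0011 → c = 111101000, weight = 5.
  m = 1011 → c = 011000000, weight = 2.
  m = 0111 → c = 011001001, weight = 4.
  m = 1111 → c = 111100001, weight = 5.
Tally weights:
  weight 0: 1 codewords.
  weight 2: 4 codewords.
  weight 3: 2 codewords.
  weight 4: 3 codewords.
  weight 5: 6 codewords.
Minimum distance d = smallest w > 0 with A_w > 0 = 2.
Sanity: Σ A_w = 16 = 2^4 = 16 ✓.


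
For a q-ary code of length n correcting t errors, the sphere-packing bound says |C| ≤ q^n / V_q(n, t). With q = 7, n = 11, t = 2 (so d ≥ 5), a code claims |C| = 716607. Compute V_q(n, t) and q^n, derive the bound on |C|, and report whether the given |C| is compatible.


V_q(n, t) = 2047, q^n = 1977326743, Hamming bound = 965963, |C| = 716607 ≤ bound (satisfied).

Step 1: Compute V_q(n, t) = Σ_{j=0}^2 C(n, j) (q−1)^j.
  j = 0: C(11,0)·(6)^0 = 1·1 = 1.
  j = 1: C(11,1)·(6)^1 = 11·6 = 66.
  j = 2: C(11,2)·(6)^2 = 55·36 = 1980.
  V_q(n, t) = 1 + 66 + 1980 = 2047.
Step 2: q^n = 7^11 = 1977326743.
Step 3: Hamming bound ⌊q^n / V_q(n,t)⌋ = ⌊1977326743/2047⌋ = 965963.
Step 4: Compare |C| = 716607 to 965963: satisfied.
The claimed |C| lies below the Hamming bound.


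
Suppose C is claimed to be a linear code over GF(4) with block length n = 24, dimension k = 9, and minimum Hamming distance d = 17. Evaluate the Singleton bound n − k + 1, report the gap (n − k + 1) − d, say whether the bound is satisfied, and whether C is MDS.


Singleton RHS = n − k + 1 = 16, slack = -1, bound violated (no such code; not MDS).

Singleton bound: d ≤ n − k + 1.
Here n = 24, k = 9, so n − k + 1 = 16.
Given d = 17, check d ≤ 16: NO.
Slack = (n − k + 1) − d = -1.
The slack is negative: d = 17 exceeds n − k + 1 = 16 by 1, so the Singleton bound is violated and no linear [24, 9, 17]_4 code can exist. In particular it is not MDS (MDS requires d = n − k + 1 exactly).
Description: the claimed parameters are [24, 9, 17]_4; such a code would be impossible (violates the Singleton bound).


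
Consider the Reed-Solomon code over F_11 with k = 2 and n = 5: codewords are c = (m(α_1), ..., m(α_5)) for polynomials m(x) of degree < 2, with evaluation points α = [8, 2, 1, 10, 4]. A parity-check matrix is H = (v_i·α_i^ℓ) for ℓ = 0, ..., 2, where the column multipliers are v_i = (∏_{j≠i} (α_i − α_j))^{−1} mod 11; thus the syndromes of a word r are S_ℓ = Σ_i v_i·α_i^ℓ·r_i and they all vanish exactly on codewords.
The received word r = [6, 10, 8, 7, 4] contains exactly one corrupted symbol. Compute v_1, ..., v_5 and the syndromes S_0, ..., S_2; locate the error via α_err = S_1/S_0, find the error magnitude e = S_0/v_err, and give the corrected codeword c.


S = (6, 1, 2), error at position 2, error magnitude e = 7, c = [6, 3, 8, 7, 4].

Step 1: column multipliers v_i = (∏_{j≠i}(α_i − α_j))^{−1} mod 11.
  i = 1 (α = 8): (8−2)(8−1)(8−10)(8−4) = 6·7·(−2)·4 = −336 ≡ 5, so v_1 = 5^{−1} = 9 (mod 11).
  i = 2 (α = 2): (2−8)(2−1)(2−10)(2−4) = (−6)·1·(−8)·(−2) = −96 ≡ 3, so v_2 = 3^{−1} = 4 (mod 11).
  i = 3 (α = 1): (1−8)(1−2)(1−10)(1−4) = (−7)·(−1)·(−9)·(−3) = 189 ≡ 2, so v_3 = 2^{−1} = 6 (mod 11).
  i = 4 (α = 10): (10−8)(10−2)(10−1)(10−4) = 2·8·9·6 = 864 ≡ 6, so v_4 = 6^{−1} = 2 (mod 11).
  i = 5 (α = 4): (4−8)(4−2)(4−1)(4−10) = (−4)·2·3·(−6) = 144 ≡ 1, so v_5 = 1^{−1} = 1 (mod 11).
  v = [9, 4, 6, 2, 1].
Step 2: syndromes of r = [6, 10, 8, 7, 4] (all sums mod 11).
  S_0 = Σ v_i r_i = 9·6 + 4·10 + 6·8 + 2·7 + 1·4 = 160 ≡ 6.
  S_1 = Σ v_i α_i r_i = 9·8·6 + 4·2·10 + 6·1·8 + 2·10·7 + 1·4·4 = 716 ≡ 1.
  α_i^2 mod 11 = [9, 4, 1, 1, 5].
  S_2 = Σ v_i α_i^2 r_i = 9·9·6 + 4·4·10 + 6·1·8 + 2·1·7 + 1·5·4 = 728 ≡ 2.
  S = (6, 1, 2) ≠ 0, so r is not a codeword (an error is present).
Step 3: locate the error. For a single error e at position i, S_ℓ = v_i·e·α_i^ℓ, so α_err = S_1/S_0.
  S_0^{−1} = 6^{−1} = 2 (mod 11), so α_err = 1·2 = 2 ≡ 2 = α_2. Error position i = 2.
  Consistency check: S_2/S_1 = 2·1 = 2 ≡ 2 = α_err ✓ (single-error assumption holds).
Step 4: error magnitude e = S_0/v_2 = S_0·∏_{j≠2}(α_2 − α_j) = 6·3 = 18 ≡ 7 (mod 11).
Step 5: correct position 2: c_2 = r_2 − e = 10 − 7 ≡ 3 (mod 11). Hence c = [6, 3, 8, 7, 4].
  Check: interpolating c through the α_i gives m(x) = 2 + 6·x (degree < 2) with m(α_i) = c_i for every i, so c is indeed a codeword.


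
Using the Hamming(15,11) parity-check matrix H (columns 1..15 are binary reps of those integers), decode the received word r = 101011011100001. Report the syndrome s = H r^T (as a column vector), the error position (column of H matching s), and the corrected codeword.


s = (0, 1, 0, 1)^T, error position = 5, corrected codeword c = 101001011100001

Compute s = H r^T mod 2 one row at a time:
  s_1 = 1 + 1 + 1 + 0 + 0 + 0 + 0 + 1 = 4 ≡ 0 (mod 2).
  s_2 = 0 + 1 + 1 + 0 + 0 + 0 + 0 + 1 = 3 ≡ 1 (mod 2).
  s_3 = 0 + 1 + 1 + 0 + 1 + 0 + 0 + 1 = 4 ≡ 0 (mod 2).
  s_4 = 1 + 1 + 1 + 0 + 1 + 0 + 0 + 1 = 5 ≡ 1 (mod 2).
s = (0, 1, 0, 1)^T — this equals column 5 of H (binary 0101), so error is at position 5.
Correct: flip bit 5 of r = 101011011100001 to get c = 101001011100001.


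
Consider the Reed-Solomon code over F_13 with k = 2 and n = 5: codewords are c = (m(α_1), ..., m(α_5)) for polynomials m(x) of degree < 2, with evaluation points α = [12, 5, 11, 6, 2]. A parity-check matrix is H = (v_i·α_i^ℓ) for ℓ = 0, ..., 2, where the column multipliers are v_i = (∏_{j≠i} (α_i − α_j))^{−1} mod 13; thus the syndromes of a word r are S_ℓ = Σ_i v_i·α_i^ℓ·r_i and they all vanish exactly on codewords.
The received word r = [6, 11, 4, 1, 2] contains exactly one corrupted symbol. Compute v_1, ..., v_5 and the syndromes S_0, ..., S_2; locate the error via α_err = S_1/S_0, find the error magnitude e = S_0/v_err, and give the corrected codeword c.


S = (9, 8, 10), error at position 3, error magnitude e = 1, c = [6, 11, 3, 1, 2].

Step 1: column multipliers v_i = (∏_{j≠i}(α_i − α_j))^{−1} mod 13.
  i = 1 (α = 12): (12−5)(12−11)(12−6)(12−2) = 7·1·6·10 = 420 ≡ 4, so v_1 = 4^{−1} = 10 (mod 13).
  i = 2 (α = 5): (5−12)(5−11)(5−6)(5−2) = (−7)·(−6)·(−1)·3 = −126 ≡ 4, so v_2 = 4^{−1} = 10 (mod 13).
  i = 3 (α = 11): (11−12)(11−5)(11−6)(11−2) = (−1)·6·5·9 = −270 ≡ 3, so v_3 = 3^{−1} = 9 (mod 13).
  i = 4 (α = 6): (6−12)(6−5)(6−11)(6−2) = (−6)·1·(−5)·4 = 120 ≡ 3, so v_4 = 3^{−1} = 9 (mod 13).
  i = 5 (α = 2): (2−12)(2−5)(2−11)(2−6) = (−10)·(−3)·(−9)·(−4) = 1080 ≡ 1, so v_5 = 1^{−1} = 1 (mod 13).
  v = [10, 10, 9, 9, 1].
Step 2: syndromes of r = [6, 11, 4, 1, 2] (all sums mod 13).
  S_0 = Σ v_i r_i = 10·6 + 10·11 + 9·4 + 9·1 + 1·2 = 217 ≡ 9.
  S_1 = Σ v_i α_i r_i = 10·12·6 + 10·5·11 + 9·11·4 + 9·6·1 + 1·2·2 = 1724 ≡ 8.
  α_i^2 mod 13 = [1, 12, 4, 10, 4].
  S_2 = Σ v_i α_i^2 r_i = 10·1·6 + 10·12·11 + 9·4·4 + 9·10·1 + 1·4·2 = 1622 ≡ 10.
  S = (9, 8, 10) ≠ 0, so r is not a codeword (an error is present).
Step 3: locate the error. For a single error e at position i, S_ℓ = v_i·e·α_i^ℓ, so α_err = S_1/S_0.
  S_0^{−1} = 9^{−1} = 3 (mod 13), so α_err = 8·3 = 24 ≡ 11 = α_3. Error position i = 3.
  Consistency check: S_2/S_1 = 10·5 = 50 ≡ 11 = α_err ✓ (single-error assumption holds).
Step 4: error magnitude e = S_0/v_3 = S_0·∏_{j≠3}(α_3 − α_j) = 9·3 = 27 ≡ 1 (mod 13).
Step 5: correct position 3: c_3 = r_3 − e = 4 − 1 ≡ 3 (mod 13). Hence c = [6, 11, 3, 1, 2].
  Check: interpolating c through the α_i gives m(x) = 9 + 3·x (degree < 2) with m(α_i) = c_i for every i, so c is indeed a codeword.


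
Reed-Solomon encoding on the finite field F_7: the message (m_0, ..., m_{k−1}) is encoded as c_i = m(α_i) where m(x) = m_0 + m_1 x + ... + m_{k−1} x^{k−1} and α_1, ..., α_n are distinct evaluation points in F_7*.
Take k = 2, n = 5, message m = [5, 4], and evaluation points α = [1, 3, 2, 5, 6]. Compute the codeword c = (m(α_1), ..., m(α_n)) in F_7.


c = [2, 3, 6, 4, 1]

Message polynomial: m(x) = 5 + 4·x (mod 7).
For each evaluation point α_i, compute m(α_i) mod 7:
  α_1 = 1: Horner steps 4 → 2, so m(1) = 2.
  α_2 = 3: Horner steps 4 → 3, so m(3) = 3.
  α_3 = 2: Horner steps 4 → 6, so m(2) = 6.
  α_4 = 5: Horner steps 4 → 4, so m(5) = 4.
  α_5 = 6: Horner steps 4 → 1, so m(6) = 1.
Codeword c = [2, 3, 6, 4, 1] ∈ F_7^5.


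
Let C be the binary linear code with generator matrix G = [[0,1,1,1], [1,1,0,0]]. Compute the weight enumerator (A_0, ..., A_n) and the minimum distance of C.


Weight distribution: A_0 = 1, A_2 = 1, A_3 = 2. Minimum distance d = 2.

Enumerate all 2^2 = 4 messages m ∈ F_2^2.
For each, compute codeword c = mG in F_2^4, then tally its weight.
  m = 00 → c = 0000, weight = 0.
  m = 10 → c = 0111, weight = 3.
  m = 01 → c = 1100, weight = 2.
  m = 11 → c = 1011, weight = 3.
Tally weights:
  weight 0: 1 codewords.
  weight 2: 1 codewords.
  weight 3: 2 codewords.
Minimum distance d = smallest w > 0 with A_w > 0 = 2.
Sanity: Σ A_w = 4 = 2^2 = 4 ✓.


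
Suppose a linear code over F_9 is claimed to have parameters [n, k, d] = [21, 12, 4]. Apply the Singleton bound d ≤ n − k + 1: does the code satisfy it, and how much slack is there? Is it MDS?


Singleton RHS = n − k + 1 = 10, slack = 6, bound satisfied, not MDS.

Singleton bound: d ≤ n − k + 1.
Here n = 21, k = 12, so n − k + 1 = 10.
Given d = 4, check d ≤ 10: YES.
Slack = (n − k + 1) − d = 6.
The code is NOT MDS (slack = 6 > 0).
Description: the claimed parameters are [21, 12, 4]_9; such a code would be non-MDS.


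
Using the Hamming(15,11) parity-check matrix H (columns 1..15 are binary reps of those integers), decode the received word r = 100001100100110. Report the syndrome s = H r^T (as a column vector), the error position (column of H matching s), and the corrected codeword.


s = (1, 0, 0, 1)^T, error position = 9, corrected codeword c = 100001101100110

Compute s = H r^T mod 2 one row at a time:
  s_1 = 0 + 0 + 1 + 0 + 0 + 1 + 1 + 0 = 3 ≡ 1 (mod 2).
  s_2 = 0 + 0 + 1 + 1 + 0 + 1 + 1 + 0 = 4 ≡ 0 (mod 2).
  s_3 = 0 + 0 + 1 + 1 + 1 + 0 + 1 + 0 = 4 ≡ 0 (mod 2).
  s_4 = 1 + 0 + 0 + 1 + 0 + 0 + 1 + 0 = 3 ≡ 1 (mod 2).
s = (1, 0, 0, 1)^T — this equals column 9 of H (binary 1001), so error is at position 9.
Correct: flip bit 9 of r = 100001100100110 to get c = 100001101100110.


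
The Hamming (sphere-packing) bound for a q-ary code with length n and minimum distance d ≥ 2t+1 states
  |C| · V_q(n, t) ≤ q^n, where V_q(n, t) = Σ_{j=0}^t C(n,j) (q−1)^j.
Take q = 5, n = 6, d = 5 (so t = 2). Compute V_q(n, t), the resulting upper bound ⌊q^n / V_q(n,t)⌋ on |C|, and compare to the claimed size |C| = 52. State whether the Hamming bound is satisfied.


V_q(n, t) = 265, q^n = 15625, Hamming bound = 58, |C| = 52 ≤ bound (satisfied).

Step 1: Compute V_q(n, t) = Σ_{j=0}^2 C(n, j) (q−1)^j.
  j = 0: C(6,0)·(4)^0 = 1·1 = 1.
  j = 1: C(6,1)·(4)^1 = 6·4 = 24.
  j = 2: C(6,2)·(4)^2 = 15·16 = 240.
  V_q(n, t) = 1 + 24 + 240 = 265.
Step 2: q^n = 5^6 = 15625.
Step 3: Hamming bound ⌊q^n / V_q(n,t)⌋ = ⌊15625/265⌋ = 58.
Step 4: Compare |C| = 52 to 58: satisfied.
The claimed |C| lies below the Hamming bound.


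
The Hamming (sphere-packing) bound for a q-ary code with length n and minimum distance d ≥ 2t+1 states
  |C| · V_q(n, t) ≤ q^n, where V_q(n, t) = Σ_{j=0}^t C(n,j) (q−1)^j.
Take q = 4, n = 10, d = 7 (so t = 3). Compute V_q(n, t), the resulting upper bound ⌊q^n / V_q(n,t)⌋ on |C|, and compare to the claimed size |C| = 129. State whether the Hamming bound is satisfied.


V_q(n, t) = 3676, q^n = 1048576, Hamming bound = 285, |C| = 129 ≤ bound (satisfied).

Step 1: Compute V_q(n, t) = Σ_{j=0}^3 C(n, j) (q−1)^j.
  j = 0: C(10,0)·(3)^0 = 1·1 = 1.
  j = 1: C(10,1)·(3)^1 = 10·3 = 30.
  j = 2: C(10,2)·(3)^2 = 45·9 = 405.
  j = 3: C(10,3)·(3)^3 = 120·27 = 3240.
  V_q(n, t) = 1 + 30 + 405 + 3240 = 3676.
Step 2: q^n = 4^10 = 1048576.
Step 3: Hamming bound ⌊q^n / V_q(n,t)⌋ = ⌊1048576/3676⌋ = 285.
Step 4: Compare |C| = 129 to 285: satisfied.
The claimed |C| lies below the Hamming bound.


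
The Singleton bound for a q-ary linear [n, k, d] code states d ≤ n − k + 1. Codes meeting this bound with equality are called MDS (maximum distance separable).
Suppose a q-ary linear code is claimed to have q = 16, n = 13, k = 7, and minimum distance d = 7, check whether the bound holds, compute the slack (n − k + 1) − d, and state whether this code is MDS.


Singleton RHS = n − k + 1 = 7, slack = 0, bound satisfied, MDS.

Singleton bound: d ≤ n − k + 1.
Here n = 13, k = 7, so n − k + 1 = 7.
Given d = 7, check d ≤ 7: YES.
Slack = (n − k + 1) − d = 0.
The code is MDS (slack = 0).
Description: the claimed parameters are [13, 7, 7]_16; such a code would be MDS (meets Singleton bound).


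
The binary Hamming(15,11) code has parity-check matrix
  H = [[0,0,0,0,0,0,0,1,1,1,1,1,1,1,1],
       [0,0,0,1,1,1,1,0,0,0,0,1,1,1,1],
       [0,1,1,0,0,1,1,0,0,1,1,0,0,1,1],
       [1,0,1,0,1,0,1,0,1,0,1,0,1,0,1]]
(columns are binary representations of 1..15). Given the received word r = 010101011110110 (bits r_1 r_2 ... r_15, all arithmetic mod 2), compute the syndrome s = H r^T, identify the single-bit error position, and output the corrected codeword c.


s = (0, 0, 1, 1)^T, error position = 3, corrected codeword c = 011101011110110

Compute s = H r^T mod 2 one row at a time:
  s_1 = 1 + 1 + 1 + 1 + 0 + 1 + 1 + 0 = 6 ≡ 0 (mod 2).
  s_2 = 1 + 0 + 1 + 0 + 0 + 1 + 1 + 0 = 4 ≡ 0 (mod 2).
  s_3 = 1 + 0 + 1 + 0 + 1 + 1 + 1 + 0 = 5 ≡ 1 (mod 2).
  s_4 = 0 + 0 + 0 + 0 + 1 + 1 + 1 + 0 = 3 ≡ 1 (mod 2).
s = (0, 0, 1, 1)^T — this equals column 3 of H (binary 0011), so error is at position 3.
Correct: flip bit 3 of r = 010101011110110 to get c = 011101011110110.


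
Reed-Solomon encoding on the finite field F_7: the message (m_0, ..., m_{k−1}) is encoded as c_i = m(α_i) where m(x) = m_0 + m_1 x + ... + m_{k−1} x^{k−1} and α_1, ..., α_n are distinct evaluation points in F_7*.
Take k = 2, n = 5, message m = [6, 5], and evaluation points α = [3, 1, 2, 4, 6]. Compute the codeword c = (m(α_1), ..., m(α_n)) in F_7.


c = [0, 4, 2, 5, 1]

Message polynomial: m(x) = 6 + 5·x (mod 7).
For each evaluation point α_i, compute m(α_i) mod 7:
  α_1 = 3: Horner steps 5 → 0, so m(3) = 0.
  α_2 = 1: Horner steps 5 → 4, so m(1) = 4.
  α_3 = 2: Horner steps 5 → 2, so m(2) = 2.
  α_4 = 4: Horner steps 5 → 5, so m(4) = 5.
  α_5 = 6: Horner steps 5 → 1, so m(6) = 1.
Codeword c = [0, 4, 2, 5, 1] ∈ F_7^5.


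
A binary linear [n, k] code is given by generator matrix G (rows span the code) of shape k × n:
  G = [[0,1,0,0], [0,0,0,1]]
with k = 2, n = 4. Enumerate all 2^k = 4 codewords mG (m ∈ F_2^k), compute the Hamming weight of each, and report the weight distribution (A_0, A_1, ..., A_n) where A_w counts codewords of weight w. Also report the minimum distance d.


Weight distribution: A_0 = 1, A_1 = 2, A_2 = 1. Minimum distance d = 1.

Enumerate all 2^2 = 4 messages m ∈ F_2^2.
For each, compute codeword c = mG in F_2^4, then tally its weight.
  m = 00 → c = 0000, weight = 0.
  m = 10 → c = 0100, weight = 1.
  m = 01 → c = 0001, weight = 1.
  m = 11 → c = 0101, weight = 2.
Tally weights:
  weight 0: 1 codewords.
  weight 1: 2 codewords.
  weight 2: 1 codewords.
Minimum distance d = smallest w > 0 with A_w > 0 = 1.
Sanity: Σ A_w = 4 = 2^2 = 4 ✓.


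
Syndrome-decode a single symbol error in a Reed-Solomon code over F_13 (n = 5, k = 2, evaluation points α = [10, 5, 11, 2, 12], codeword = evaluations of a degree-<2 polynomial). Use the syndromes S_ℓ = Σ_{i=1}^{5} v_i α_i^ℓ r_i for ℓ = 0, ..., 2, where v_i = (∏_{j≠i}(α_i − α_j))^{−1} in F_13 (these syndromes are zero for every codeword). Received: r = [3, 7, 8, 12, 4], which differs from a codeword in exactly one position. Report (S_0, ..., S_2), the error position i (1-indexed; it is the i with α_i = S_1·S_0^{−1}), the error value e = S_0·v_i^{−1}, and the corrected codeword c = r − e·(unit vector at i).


S = (1, 11, 4), error at position 3, error magnitude e = 11, c = [3, 7, 10, 12, 4].

Step 1: column multipliers v_i = (∏_{j≠i}(α_i − α_j))^{−1} mod 13.
  i = 1 (α = 10): (10−5)(10−11)(10−2)(10−12) = 5·(−1)·8·(−2) = 80 ≡ 2, so v_1 = 2^{−1} = 7 (mod 13).
  i = 2 (α = 5): (5−10)(5−11)(5−2)(5−12) = (−5)·(−6)·3·(−7) = −630 ≡ 7, so v_2 = 7^{−1} = 2 (mod 13).
  i = 3 (α = 11): (11−10)(11−5)(11−2)(11−12) = 1·6·9·(−1) = −54 ≡ 11, so v_3 = 11^{−1} = 6 (mod 13).
  i = 4 (α = 2): (2−10)(2−5)(2−11)(2−12) = (−8)·(−3)·(−9)·(−10) = 2160 ≡ 2, so v_4 = 2^{−1} = 7 (mod 13).
  i = 5 (α = 12): (12−10)(12−5)(12−11)(12−2) = 2·7·1·10 = 140 ≡ 10, so v_5 = 10^{−1} = 4 (mod 13).
  v = [7, 2, 6, 7, 4].
Step 2: syndromes of r = [3, 7, 8, 12, 4] (all sums mod 13).
  S_0 = Σ v_i r_i = 7·3 + 2·7 + 6·8 + 7·12 + 4·4 = 183 ≡ 1.
  S_1 = Σ v_i α_i r_i = 7·10·3 + 2·5·7 + 6·11·8 + 7·2·12 + 4·12·4 = 1168 ≡ 11.
  α_i^2 mod 13 = [9, 12, 4, 4, 1].
  S_2 = Σ v_i α_i^2 r_i = 7·9·3 + 2·12·7 + 6·4·8 + 7·4·12 + 4·1·4 = 901 ≡ 4.
  S = (1, 11, 4) ≠ 0, so r is not a codeword (an error is present).
Step 3: locate the error. For a single error e at position i, S_ℓ = v_i·e·α_i^ℓ, so α_err = S_1/S_0.
  S_0^{−1} = 1^{−1} = 1 (mod 13), so α_err = 11·1 = 11 ≡ 11 = α_3. Error position i = 3.
  Consistency check: S_2/S_1 = 4·6 = 24 ≡ 11 = α_err ✓ (single-error assumption holds).
Step 4: error magnitude e = S_0/v_3 = S_0·∏_{j≠3}(α_3 − α_j) = 1·11 = 11 ≡ 11 (mod 13).
Step 5: correct position 3: c_3 = r_3 − e = 8 − 11 ≡ 10 (mod 13). Hence c = [3, 7, 10, 12, 4].
  Check: interpolating c through the α_i gives m(x) = 11 + 7·x (degree < 2) with m(α_i) = c_i for every i, so c is indeed a codeword.


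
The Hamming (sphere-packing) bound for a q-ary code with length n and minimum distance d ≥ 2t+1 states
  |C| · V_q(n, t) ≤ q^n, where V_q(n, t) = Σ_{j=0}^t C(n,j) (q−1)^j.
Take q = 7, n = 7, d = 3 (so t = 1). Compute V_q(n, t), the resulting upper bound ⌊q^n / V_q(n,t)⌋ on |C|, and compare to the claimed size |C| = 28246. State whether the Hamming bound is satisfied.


V_q(n, t) = 43, q^n = 823543, Hamming bound = 19152, |C| = 28246 > bound (violated).

Step 1: Compute V_q(n, t) = Σ_{j=0}^1 C(n, j) (q−1)^j.
  j = 0: C(7,0)·(6)^0 = 1·1 = 1.
  j = 1: C(7,1)·(6)^1 = 7·6 = 42.
  V_q(n, t) = 1 + 42 = 43.
Step 2: q^n = 7^7 = 823543.
Step 3: Hamming bound ⌊q^n / V_q(n,t)⌋ = ⌊823543/43⌋ = 19152.
Step 4: Compare |C| = 28246 to 19152: violated.
The claimed |C| lies above the Hamming bound, so no 7-ary code of length 7 with d ≥ 3 can have 28246 codewords.


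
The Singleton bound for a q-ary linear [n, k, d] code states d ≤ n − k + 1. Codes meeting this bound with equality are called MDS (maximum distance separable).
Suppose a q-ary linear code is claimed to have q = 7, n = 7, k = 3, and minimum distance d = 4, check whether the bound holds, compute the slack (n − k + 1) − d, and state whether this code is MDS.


Singleton RHS = n − k + 1 = 5, slack = 1, bound satisfied, not MDS.

Singleton bound: d ≤ n − k + 1.
Here n = 7, k = 3, so n − k + 1 = 5.
Given d = 4, check d ≤ 5: YES.
Slack = (n − k + 1) − d = 1.
The code is NOT MDS (slack = 1 > 0).
Description: the claimed parameters are [7, 3, 4]_7; such a code would be non-MDS.


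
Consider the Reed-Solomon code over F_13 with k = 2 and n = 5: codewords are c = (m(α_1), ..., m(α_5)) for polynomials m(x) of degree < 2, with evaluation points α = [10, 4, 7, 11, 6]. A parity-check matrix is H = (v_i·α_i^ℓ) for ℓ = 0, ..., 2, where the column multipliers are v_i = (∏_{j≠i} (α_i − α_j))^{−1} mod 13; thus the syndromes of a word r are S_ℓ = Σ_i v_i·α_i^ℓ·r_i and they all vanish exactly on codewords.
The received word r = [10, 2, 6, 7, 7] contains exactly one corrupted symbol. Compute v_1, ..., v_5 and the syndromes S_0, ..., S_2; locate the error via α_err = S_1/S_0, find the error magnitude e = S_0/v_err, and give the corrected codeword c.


S = (2, 12, 7), error at position 5, error magnitude e = 11, c = [10, 2, 6, 7, 9].

Step 1: column multipliers v_i = (∏_{j≠i}(α_i − α_j))^{−1} mod 13.
  i = 1 (α = 10): (10−4)(10−7)(10−11)(10−6) = 6·3·(−1)·4 = −72 ≡ 6, so v_1 = 6^{−1} = 11 (mod 13).
  i = 2 (α = 4): (4−10)(4−7)(4−11)(4−6) = (−6)·(−3)·(−7)·(−2) = 252 ≡ 5, so v_2 = 5^{−1} = 8 (mod 13).
  i = 3 (α = 7): (7−10)(7−4)(7−11)(7−6) = (−3)·3·(−4)·1 = 36 ≡ 10, so v_3 = 10^{−1} = 4 (mod 13).
  i = 4 (α = 11): (11−10)(11−4)(11−7)(11−6) = 1·7·4·5 = 140 ≡ 10, so v_4 = 10^{−1} = 4 (mod 13).
  i = 5 (α = 6): (6−10)(6−4)(6−7)(6−11) = (−4)·2·(−1)·(−5) = −40 ≡ 12, so v_5 = 12^{−1} = 12 (mod 13).
  v = [11, 8, 4, 4, 12].
Step 2: syndromes of r = [10, 2, 6, 7, 7] (all sums mod 13).
  S_0 = Σ v_i r_i = 11·10 + 8·2 + 4·6 + 4·7 + 12·7 = 262 ≡ 2.
  S_1 = Σ v_i α_i r_i = 11·10·10 + 8·4·2 + 4·7·6 + 4·11·7 + 12·6·7 = 2144 ≡ 12.
  α_i^2 mod 13 = [9, 3, 10, 4, 10].
  S_2 = Σ v_i α_i^2 r_i = 11·9·10 + 8·3·2 + 4·10·6 + 4·4·7 + 12·10·7 = 2230 ≡ 7.
  S = (2, 12, 7) ≠ 0, so r is not a codeword (an error is present).
Step 3: locate the error. For a single error e at position i, S_ℓ = v_i·e·α_i^ℓ, so α_err = S_1/S_0.
  S_0^{−1} = 2^{−1} = 7 (mod 13), so α_err = 12·7 = 84 ≡ 6 = α_5. Error position i = 5.
  Consistency check: S_2/S_1 = 7·12 = 84 ≡ 6 = α_err ✓ (single-error assumption holds).
Step 4: error magnitude e = S_0/v_5 = S_0·∏_{j≠5}(α_5 − α_j) = 2·12 = 24 ≡ 11 (mod 13).
Step 5: correct position 5: c_5 = r_5 − e = 7 − 11 ≡ 9 (mod 13). Hence c = [10, 2, 6, 7, 9].
  Check: interpolating c through the α_i gives m(x) = 1 + 10·x (degree < 2) with m(α_i) = c_i for every i, so c is indeed a codeword.


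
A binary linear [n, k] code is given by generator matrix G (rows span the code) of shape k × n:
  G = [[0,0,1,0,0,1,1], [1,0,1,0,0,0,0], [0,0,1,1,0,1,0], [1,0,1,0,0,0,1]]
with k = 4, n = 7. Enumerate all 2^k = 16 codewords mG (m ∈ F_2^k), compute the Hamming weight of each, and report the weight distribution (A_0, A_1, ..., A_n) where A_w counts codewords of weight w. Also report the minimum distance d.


Weight distribution: A_0 = 1, A_1 = 2, A_2 = 4, A_3 = 6, A_4 = 3. Minimum distance d = 1.

Enumerate all 2^4 = 16 messages m ∈ F_2^4.
For each, compute codeword c = mG in F_2^7, then tally its weight.
  m = 0000 → c = 0000000, weight = 0.
  m = 1000 → c = 0010011, weight = 3.
  m = 0100 → c = 1010000, weight = 2.
  m = 1100 → c = 1000011, weight = 3.
  m = 0010 → c = 0011010, weight = 3.
  m = 1010 → c = 0001001, weight = 2.
  m = 0110 → c = 1001010, weight = 3.
  m = 1110 → c = 1011001, weight = 4.
  m = 0001 → c = 1010001, weight = 3.
  m = 1001 → c = 1000010, weight = 2.
  m = 0101 → c = 0000001, weight = 1.
  m = 1101 → c = 0010010, weight = 2.
  m = 0011 → c = 1001011, weight = 4.
  m = 1011 → c = 1011000, weight = 3.
  m = 0111 → c = 0011011, weight = 4.
  m = 1111 → c = 0001000, weight = 1.
Tally weights:
  weight 0: 1 codewords.
  weight 1: 2 codewords.
  weight 2: 4 codewords.
  weight 3: 6 codewords.
  weight 4: 3 codewords.
Minimum distance d = smallest w > 0 with A_w > 0 = 1.
Sanity: Σ A_w = 16 = 2^4 = 16 ✓.


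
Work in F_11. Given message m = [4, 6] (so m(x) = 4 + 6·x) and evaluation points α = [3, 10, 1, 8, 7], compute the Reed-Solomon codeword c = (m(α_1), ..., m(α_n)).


c = [0, 9, 10, 8, 2]

Message polynomial: m(x) = 4 + 6·x (mod 11).
For each evaluation point α_i, compute m(α_i) mod 11:
  α_1 = 3: Horner steps 6 → 0, so m(3) = 0.
  α_2 = 10: Horner steps 6 → 9, so m(10) = 9.
  α_3 = 1: Horner steps 6 → 10, so m(1) = 10.
  α_4 = 8: Horner steps 6 → 8, so m(8) = 8.
  α_5 = 7: Horner steps 6 → 2, so m(7) = 2.
Codeword c = [0, 9, 10, 8, 2] ∈ F_11^5.


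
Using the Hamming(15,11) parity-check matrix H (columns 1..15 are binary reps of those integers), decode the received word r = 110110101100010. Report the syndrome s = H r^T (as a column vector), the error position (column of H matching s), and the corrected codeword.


s = (1, 0, 0, 0)^T, error position = 8, corrected codeword c = 110110111100010

Compute s = H r^T mod 2 one row at a time:
  s_1 = 0 + 1 + 1 + 0 + 0 + 0 + 1 + 0 = 3 ≡ 1 (mod 2).
  s_2 = 1 + 1 + 0 + 1 + 0 + 0 + 1 + 0 = 4 ≡ 0 (mod 2).
  s_3 = 1 + 0 + 0 + 1 + 1 + 0 + 1 + 0 = 4 ≡ 0 (mod 2).
  s_4 = 1 + 0 + 1 + 1 + 1 + 0 + 0 + 0 = 4 ≡ 0 (mod 2).
s = (1, 0, 0, 0)^T — this equals column 8 of H (binary 1000), so error is at position 8.
Correct: flip bit 8 of r = 110110101100010 to get c = 110110111100010.


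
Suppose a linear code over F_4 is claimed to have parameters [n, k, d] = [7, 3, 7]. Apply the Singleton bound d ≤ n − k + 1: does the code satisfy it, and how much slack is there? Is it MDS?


Singleton RHS = n − k + 1 = 5, slack = -2, bound violated (no such code; not MDS).

Singleton bound: d ≤ n − k + 1.
Here n = 7, k = 3, so n − k + 1 = 5.
Given d = 7, check d ≤ 5: NO.
Slack = (n − k + 1) − d = -2.
The slack is negative: d = 7 exceeds n − k + 1 = 5 by 2, so the Singleton bound is violated and no linear [7, 3, 7]_4 code can exist. In particular it is not MDS (MDS requires d = n − k + 1 exactly).
Description: the claimed parameters are [7, 3, 7]_4; such a code would be impossible (violates the Singleton bound).


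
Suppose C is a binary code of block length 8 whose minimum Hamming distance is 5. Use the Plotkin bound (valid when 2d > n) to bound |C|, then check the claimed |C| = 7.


Plotkin bound M ≤ 4; given |C| = 7 > bound (violated).

Check applicability: 2d = 10, n = 8.
2d − n = 2 > 0, so Plotkin applies.
Compute d/(2d−n) = 5/2 ≈ 2.5000.
⌊d/(2d−n)⌋ = 2.
Plotkin bound: M ≤ 2·2 = 4.
Given |C| = 7, check: VIOLATED.
This |C| is above the Plotkin bound, so no binary code with n = 8, d = 5 and 7 codewords exists.


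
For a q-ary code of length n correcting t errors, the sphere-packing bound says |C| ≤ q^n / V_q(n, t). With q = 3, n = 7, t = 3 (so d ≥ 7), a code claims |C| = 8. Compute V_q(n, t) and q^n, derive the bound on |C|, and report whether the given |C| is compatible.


V_q(n, t) = 379, q^n = 2187, Hamming bound = 5, |C| = 8 > bound (violated).

Step 1: Compute V_q(n, t) = Σ_{j=0}^3 C(n, j) (q−1)^j.
  j = 0: C(7,0)·(2)^0 = 1·1 = 1.
  j = 1: C(7,1)·(2)^1 = 7·2 = 14.
  j = 2: C(7,2)·(2)^2 = 21·4 = 84.
  j = 3: C(7,3)·(2)^3 = 35·8 = 280.
  V_q(n, t) = 1 + 14 + 84 + 280 = 379.
Step 2: q^n = 3^7 = 2187.
Step 3: Hamming bound ⌊q^n / V_q(n,t)⌋ = ⌊2187/379⌋ = 5.
Step 4: Compare |C| = 8 to 5: violated.
The claimed |C| lies above the Hamming bound, so no 3-ary code of length 7 with d ≥ 7 can have 8 codewords.


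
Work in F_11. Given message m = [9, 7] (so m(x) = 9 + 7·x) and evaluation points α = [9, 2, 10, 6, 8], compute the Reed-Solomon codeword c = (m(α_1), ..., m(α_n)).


c = [6, 1, 2, 7, 10]

Message polynomial: m(x) = 9 + 7·x (mod 11).
For each evaluation point α_i, compute m(α_i) mod 11:
  α_1 = 9: Horner steps 7 → 6, so m(9) = 6.
  α_2 = 2: Horner steps 7 → 1, so m(2) = 1.
  α_3 = 10: Horner steps 7 → 2, so m(10) = 2.
  α_4 = 6: Horner steps 7 → 7, so m(6) = 7.
  α_5 = 8: Horner steps 7 → 10, so m(8) = 10.
Codeword c = [6, 1, 2, 7, 10] ∈ F_11^5.


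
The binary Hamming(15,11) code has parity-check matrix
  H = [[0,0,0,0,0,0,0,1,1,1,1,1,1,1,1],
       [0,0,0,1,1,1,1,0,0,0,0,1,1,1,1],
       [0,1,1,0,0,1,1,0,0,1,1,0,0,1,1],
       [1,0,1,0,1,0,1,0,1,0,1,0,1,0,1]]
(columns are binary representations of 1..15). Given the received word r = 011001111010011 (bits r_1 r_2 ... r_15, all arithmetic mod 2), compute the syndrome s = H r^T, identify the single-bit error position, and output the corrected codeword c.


s = (1, 0, 1, 1)^T, error position = 11, corrected codeword c = 011001111000011

Compute s = H r^T mod 2 one row at a time:
  s_1 = 1 + 1 + 0 + 1 + 0 + 0 + 1 + 1 = 5 ≡ 1 (mod 2).
  s_2 = 0 + 0 + 1 + 1 + 0 + 0 + 1 + 1 = 4 ≡ 0 (mod 2).
  s_3 = 1 + 1 + 1 + 1 + 0 + 1 + 1 + 1 = 7 ≡ 1 (mod 2).
  s_4 = 0 + 1 + 0 + 1 + 1 + 1 + 0 + 1 = 5 ≡ 1 (mod 2).
s = (1, 0, 1, 1)^T — this equals column 11 of H (binary 1011), so error is at position 11.
Correct: flip bit 11 of r = 011001111010011 to get c = 011001111000011.


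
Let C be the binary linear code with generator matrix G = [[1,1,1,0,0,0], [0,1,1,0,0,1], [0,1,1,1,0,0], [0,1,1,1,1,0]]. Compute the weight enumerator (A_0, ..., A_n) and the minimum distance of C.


Weight distribution: A_0 = 1, A_1 = 1, A_2 = 3, A_3 = 6, A_4 = 3, A_5 = 1, A_6 = 1. Minimum distance d = 1.

Enumerate all 2^4 = 16 messages m ∈ F_2^4.
For each, compute codeword c = mG in F_2^6, then tally its weight.
  m = 0000 → c = 000000, weight = 0.
  m = 1000 → c = 111000, weight = 3.
  m = 0100 → c = 011001, weight = 3.
  m = 1100 → c = 100001, weight = 2.
  m = 0010 → c = 011100, weight = 3.
  m = 1010 → c = 100100, weight = 2.
  m = 0110 → c = 000101, weight = 2.
  m = 1110 → c = 111101, weight = 5.
  m = 0001 → c = 011110, weight = 4.
  m = 1001 → c = 100110, weight = 3.
  m = 0101 → c = 000111, weight = 3.
  m = 1101 → c = 111111, weight = 6.
  m = 0011 → c = 000010, weight = 1.
  m = 1011 → c = 111010, weight = 4.
  m = 0111 → c = 011011, weight = 4.
  m = 1111 → c = 100011, weight = 3.
Tally weights:
  weight 0: 1 codewords.
  weight 1: 1 codewords.
  weight 2: 3 codewords.
  weight 3: 6 codewords.
  weight 4: 3 codewords.
  weight 5: 1 codewords.
  weight 6: 1 codewords.
Minimum distance d = smallest w > 0 with A_w > 0 = 1.
Sanity: Σ A_w = 16 = 2^4 = 16 ✓.


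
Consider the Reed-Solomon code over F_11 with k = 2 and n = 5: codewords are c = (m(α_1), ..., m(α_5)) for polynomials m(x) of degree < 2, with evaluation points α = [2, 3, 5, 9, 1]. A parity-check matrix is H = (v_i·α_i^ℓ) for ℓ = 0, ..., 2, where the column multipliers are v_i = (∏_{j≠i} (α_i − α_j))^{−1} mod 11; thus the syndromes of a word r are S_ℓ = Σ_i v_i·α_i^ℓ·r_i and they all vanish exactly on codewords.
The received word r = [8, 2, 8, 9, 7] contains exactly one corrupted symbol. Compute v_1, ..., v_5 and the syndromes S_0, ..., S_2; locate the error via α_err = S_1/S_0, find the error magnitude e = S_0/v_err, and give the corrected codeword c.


S = (9, 7, 3), error at position 1, error magnitude e = 9, c = [10, 2, 8, 9, 7].

Step 1: column multipliers v_i = (∏_{j≠i}(α_i − α_j))^{−1} mod 11.
  i = 1 (α = 2): (2−3)(2−5)(2−9)(2−1) = (−1)·(−3)·(−7)·1 = −21 ≡ 1, so v_1 = 1^{−1} = 1 (mod 11).
  i = 2 (α = 3): (3−2)(3−5)(3−9)(3−1) = 1·(−2)·(−6)·2 = 24 ≡ 2, so v_2 = 2^{−1} = 6 (mod 11).
  i = 3 (α = 5): (5−2)(5−3)(5−9)(5−1) = 3·2·(−4)·4 = −96 ≡ 3, so v_3 = 3^{−1} = 4 (mod 11).
  i = 4 (α = 9): (9−2)(9−3)(9−5)(9−1) = 7·6·4·8 = 1344 ≡ 2, so v_4 = 2^{−1} = 6 (mod 11).
  i = 5 (α = 1): (1−2)(1−3)(1−5)(1−9) = (−1)·(−2)·(−4)·(−8) = 64 ≡ 9, so v_5 = 9^{−1} = 5 (mod 11).
  v = [1, 6, 4, 6, 5].
Step 2: syndromes of r = [8, 2, 8, 9, 7] (all sums mod 11).
  S_0 = Σ v_i r_i = 1·8 + 6·2 + 4·8 + 6·9 + 5·7 = 141 ≡ 9.
  S_1 = Σ v_i α_i r_i = 1·2·8 + 6·3·2 + 4·5·8 + 6·9·9 + 5·1·7 = 733 ≡ 7.
  α_i^2 mod 11 = [4, 9, 3, 4, 1].
  S_2 = Σ v_i α_i^2 r_i = 1·4·8 + 6·9·2 + 4·3·8 + 6·4·9 + 5·1·7 = 487 ≡ 3.
  S = (9, 7, 3) ≠ 0, so r is not a codeword (an error is present).
Step 3: locate the error. For a single error e at position i, S_ℓ = v_i·e·α_i^ℓ, so α_err = S_1/S_0.
  S_0^{−1} = 9^{−1} = 5 (mod 11), so α_err = 7·5 = 35 ≡ 2 = α_1. Error position i = 1.
  Consistency check: S_2/S_1 = 3·8 = 24 ≡ 2 = α_err ✓ (single-error assumption holds).
Step 4: error magnitude e = S_0/v_1 = S_0·∏_{j≠1}(α_1 − α_j) = 9·1 = 9 ≡ 9 (mod 11).
Step 5: correct position 1: c_1 = r_1 − e = 8 − 9 ≡ 10 (mod 11). Hence c = [10, 2, 8, 9, 7].
  Check: interpolating c through the α_i gives m(x) = 4 + 3·x (degree < 2) with m(α_i) = c_i for every i, so c is indeed a codeword.
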